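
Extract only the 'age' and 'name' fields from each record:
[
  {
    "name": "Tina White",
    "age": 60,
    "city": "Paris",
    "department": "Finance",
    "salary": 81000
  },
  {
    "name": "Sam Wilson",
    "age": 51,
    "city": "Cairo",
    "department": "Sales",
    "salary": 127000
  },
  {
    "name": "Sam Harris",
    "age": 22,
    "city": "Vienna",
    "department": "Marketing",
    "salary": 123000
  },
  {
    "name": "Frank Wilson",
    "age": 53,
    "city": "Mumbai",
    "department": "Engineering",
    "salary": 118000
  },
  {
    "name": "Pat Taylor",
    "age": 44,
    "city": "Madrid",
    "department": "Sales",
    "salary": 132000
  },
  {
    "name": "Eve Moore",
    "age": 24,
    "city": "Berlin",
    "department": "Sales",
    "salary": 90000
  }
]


Original: 6 records with fields: name, age, city, department, salary
Keep: ['age', 'name']
Drop: ['city', 'department', 'salary']
Result: 6 records, 2 fields each

[
  {
    "age": 60,
    "name": "Tina White"
  },
  {
    "age": 51,
    "name": "Sam Wilson"
  },
  {
    "age": 22,
    "name": "Sam Harris"
  },
  {
    "age": 53,
    "name": "Frank Wilson"
  },
  {
    "age": 44,
    "name": "Pat Taylor"
  },
  {
    "age": 24,
    "name": "Eve Moore"
  }
]


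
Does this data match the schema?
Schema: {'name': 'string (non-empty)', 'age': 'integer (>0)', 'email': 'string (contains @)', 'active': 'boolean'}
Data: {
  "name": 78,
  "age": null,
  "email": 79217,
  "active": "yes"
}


Validating each field against schema:
  name: FAIL (78 is not a string)
  age: FAIL (null is not an integer)
  email: FAIL (79217 is not a string)
  active: FAIL ("yes" is not a boolean)

Result: INVALID (4 errors: name, age, email, active)

INVALID (4 errors: name, age, email, active)


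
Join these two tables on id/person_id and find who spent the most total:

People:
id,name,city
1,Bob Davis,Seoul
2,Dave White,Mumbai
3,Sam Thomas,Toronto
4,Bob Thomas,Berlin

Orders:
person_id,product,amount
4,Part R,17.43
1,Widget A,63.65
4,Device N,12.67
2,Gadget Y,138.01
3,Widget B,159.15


Join on: people.id = orders.person_id

Joined rows:
  Bob Thomas (Berlin) bought Part R for $17.43
  Bob Davis (Seoul) bought Widget A for $63.65
  Bob Thomas (Berlin) bought Device N for $12.67
  Dave White (Mumbai) bought Gadget Y for $138.01
  Sam Thomas (Toronto) bought Widget B for $159.15

Total per person:
  Sam Thomas: $159.15
  Dave White: $138.01
  Bob Davis: $63.65
  Bob Thomas: $30.10

Top spender: Sam Thomas ($159.15)

Sam Thomas ($159.15)


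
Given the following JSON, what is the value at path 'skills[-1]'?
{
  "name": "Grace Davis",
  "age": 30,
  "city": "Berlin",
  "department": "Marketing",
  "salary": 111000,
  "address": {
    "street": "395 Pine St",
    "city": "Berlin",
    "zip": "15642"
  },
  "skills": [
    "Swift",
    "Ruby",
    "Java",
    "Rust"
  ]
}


Query: skills[-1]
Path: skills -> last element
Value: Rust

Rust


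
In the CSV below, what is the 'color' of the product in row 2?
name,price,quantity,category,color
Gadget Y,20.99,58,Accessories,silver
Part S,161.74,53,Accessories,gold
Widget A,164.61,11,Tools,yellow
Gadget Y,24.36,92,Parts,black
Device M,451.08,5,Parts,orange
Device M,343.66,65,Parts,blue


Query: Row 2 ('Part S'), column 'color'
Value: gold

gold


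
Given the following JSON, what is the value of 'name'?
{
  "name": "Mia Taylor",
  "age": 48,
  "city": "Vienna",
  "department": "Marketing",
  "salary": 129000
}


Looking up field 'name'
Value: Mia Taylor

Mia Taylor


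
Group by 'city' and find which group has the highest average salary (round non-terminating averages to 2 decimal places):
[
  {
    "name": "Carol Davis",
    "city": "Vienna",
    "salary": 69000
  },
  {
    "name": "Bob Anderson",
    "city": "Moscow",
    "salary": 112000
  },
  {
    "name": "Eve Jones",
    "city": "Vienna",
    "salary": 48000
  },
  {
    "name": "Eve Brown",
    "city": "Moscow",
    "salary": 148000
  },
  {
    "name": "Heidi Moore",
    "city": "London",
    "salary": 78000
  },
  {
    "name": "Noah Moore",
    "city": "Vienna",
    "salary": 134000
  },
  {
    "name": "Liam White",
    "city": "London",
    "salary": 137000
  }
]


Group by: city

Groups:
  London: 2 people, avg salary = 215000/2 = $107500
  Moscow: 2 people, avg salary = 260000/2 = $130000
  Vienna: 3 people, avg salary = 251000/3 ≈ $83666.67

Highest average salary: Moscow ($130000)

Moscow ($130000)


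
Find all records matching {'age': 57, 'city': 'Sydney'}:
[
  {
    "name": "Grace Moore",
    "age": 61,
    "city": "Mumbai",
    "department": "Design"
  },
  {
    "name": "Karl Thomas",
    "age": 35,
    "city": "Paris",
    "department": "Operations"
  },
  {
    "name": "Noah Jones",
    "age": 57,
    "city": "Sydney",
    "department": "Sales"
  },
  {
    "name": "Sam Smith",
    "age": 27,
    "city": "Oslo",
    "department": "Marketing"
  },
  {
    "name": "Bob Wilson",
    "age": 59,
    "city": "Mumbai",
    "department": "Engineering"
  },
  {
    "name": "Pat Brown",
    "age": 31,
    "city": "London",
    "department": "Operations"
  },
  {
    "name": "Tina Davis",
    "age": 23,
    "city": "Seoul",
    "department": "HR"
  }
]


Search criteria: {'age': 57, 'city': 'Sydney'}

Checking 7 records:
  Grace Moore: {age: 61, city: Mumbai}
  Karl Thomas: {age: 35, city: Paris}
  Noah Jones: {age: 57, city: Sydney} <-- MATCH
  Sam Smith: {age: 27, city: Oslo}
  Bob Wilson: {age: 59, city: Mumbai}
  Pat Brown: {age: 31, city: London}
  Tina Davis: {age: 23, city: Seoul}

Matches: ["Noah Jones"]

["Noah Jones"]


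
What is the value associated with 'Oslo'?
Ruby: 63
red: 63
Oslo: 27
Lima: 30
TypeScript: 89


Looking up key 'Oslo'
Value: 27

27


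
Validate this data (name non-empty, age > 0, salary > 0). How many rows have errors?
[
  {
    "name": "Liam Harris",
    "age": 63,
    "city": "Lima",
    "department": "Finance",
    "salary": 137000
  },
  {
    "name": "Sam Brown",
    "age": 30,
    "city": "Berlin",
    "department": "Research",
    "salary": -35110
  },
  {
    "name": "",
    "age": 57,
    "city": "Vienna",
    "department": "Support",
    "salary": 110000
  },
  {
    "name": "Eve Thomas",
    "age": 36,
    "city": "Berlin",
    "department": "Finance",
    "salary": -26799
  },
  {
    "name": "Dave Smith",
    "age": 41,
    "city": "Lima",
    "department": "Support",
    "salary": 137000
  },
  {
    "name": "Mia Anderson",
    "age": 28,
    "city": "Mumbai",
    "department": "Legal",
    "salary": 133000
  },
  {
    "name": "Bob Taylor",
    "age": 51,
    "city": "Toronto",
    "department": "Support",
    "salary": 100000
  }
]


Validating 7 records:
Rules: name non-empty, age > 0, salary > 0

  Row 1 (Liam Harris): OK
  Row 2 (Sam Brown): negative salary: -35110
  Row 3 (???): empty name
  Row 4 (Eve Thomas): negative salary: -26799
  Row 5 (Dave Smith): OK
  Row 6 (Mia Anderson): OK
  Row 7 (Bob Taylor): OK

Total errors: 3

3 errors


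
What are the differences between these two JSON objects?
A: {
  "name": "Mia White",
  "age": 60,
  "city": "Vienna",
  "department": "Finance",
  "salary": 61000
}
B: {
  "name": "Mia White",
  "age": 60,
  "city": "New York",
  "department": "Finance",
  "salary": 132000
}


Comparing each field (in key order):
  name: same
  age: same
  city: DIFFERENT
  department: same
  salary: DIFFERENT
Differences:
  city: Vienna -> New York
  salary: 61000 -> 132000

2 field(s) changed

2 changes: city, salary


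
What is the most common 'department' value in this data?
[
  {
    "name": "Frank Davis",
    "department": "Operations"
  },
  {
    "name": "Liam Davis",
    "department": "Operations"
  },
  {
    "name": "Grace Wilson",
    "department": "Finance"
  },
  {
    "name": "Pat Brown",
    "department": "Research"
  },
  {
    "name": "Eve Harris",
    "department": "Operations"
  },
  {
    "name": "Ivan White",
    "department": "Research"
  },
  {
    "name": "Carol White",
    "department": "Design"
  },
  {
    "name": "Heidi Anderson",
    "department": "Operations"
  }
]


Counting 'department' values across 8 records:

  Operations: 4 ####
  Research: 2 ##
  Finance: 1 #
  Design: 1 #

Most common: Operations (4 times)

Operations (4 times)


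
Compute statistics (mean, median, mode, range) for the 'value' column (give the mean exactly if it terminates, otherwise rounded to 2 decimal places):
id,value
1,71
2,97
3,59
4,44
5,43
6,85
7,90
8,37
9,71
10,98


Data: [71, 97, 59, 44, 43, 85, 90, 37, 71, 98]
Count: 10
Sum: 695
Mean: 695/10 = 69.5
Sorted: [37, 43, 44, 59, 71, 71, 85, 90, 97, 98]
Median: 71.0
Mode: 71 (2 times)
Range: 98 - 37 = 61
Min: 37, Max: 98

mean=69.5, median=71.0, mode=71, range=61


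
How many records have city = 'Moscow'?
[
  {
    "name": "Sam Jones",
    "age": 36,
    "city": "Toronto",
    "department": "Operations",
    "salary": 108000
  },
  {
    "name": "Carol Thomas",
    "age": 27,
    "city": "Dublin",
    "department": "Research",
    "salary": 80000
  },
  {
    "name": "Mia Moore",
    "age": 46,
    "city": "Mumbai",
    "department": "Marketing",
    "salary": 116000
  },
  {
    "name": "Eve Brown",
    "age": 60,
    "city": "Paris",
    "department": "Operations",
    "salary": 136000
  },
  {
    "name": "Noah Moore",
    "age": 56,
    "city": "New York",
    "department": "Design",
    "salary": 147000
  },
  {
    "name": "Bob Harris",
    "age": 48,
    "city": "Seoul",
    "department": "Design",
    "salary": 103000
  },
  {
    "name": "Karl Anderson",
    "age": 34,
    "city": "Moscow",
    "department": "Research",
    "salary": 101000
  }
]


Data: 7 records
Condition: city = 'Moscow'

Checking each record:
  Sam Jones: Toronto
  Carol Thomas: Dublin
  Mia Moore: Mumbai
  Eve Brown: Paris
  Noah Moore: New York
  Bob Harris: Seoul
  Karl Anderson: Moscow MATCH

Count: 1

1


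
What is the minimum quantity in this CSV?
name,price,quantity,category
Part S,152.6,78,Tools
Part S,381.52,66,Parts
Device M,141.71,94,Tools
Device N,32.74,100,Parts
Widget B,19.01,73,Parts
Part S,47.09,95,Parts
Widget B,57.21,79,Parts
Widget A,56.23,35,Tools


Computing minimum quantity:
Values: [78, 66, 94, 100, 73, 95, 79, 35]
Min = 35

35


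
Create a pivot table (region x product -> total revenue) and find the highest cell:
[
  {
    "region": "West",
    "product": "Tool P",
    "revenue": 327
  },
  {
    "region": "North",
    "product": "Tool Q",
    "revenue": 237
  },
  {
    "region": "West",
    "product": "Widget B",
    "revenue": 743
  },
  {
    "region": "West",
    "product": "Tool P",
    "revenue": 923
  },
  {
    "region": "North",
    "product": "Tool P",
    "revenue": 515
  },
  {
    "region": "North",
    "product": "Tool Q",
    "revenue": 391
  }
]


Pivot: region (rows) x product (columns) -> total revenue

     Tool P        Tool Q        Widget B    
North          515           628             0  
West          1250             0           743  

Highest: West / Tool P = $1250

West / Tool P = $1250


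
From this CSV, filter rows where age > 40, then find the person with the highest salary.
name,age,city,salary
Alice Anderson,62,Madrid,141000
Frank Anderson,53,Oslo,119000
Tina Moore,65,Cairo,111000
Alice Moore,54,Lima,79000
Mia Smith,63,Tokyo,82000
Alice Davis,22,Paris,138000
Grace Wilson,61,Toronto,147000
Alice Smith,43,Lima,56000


Filter: age > 40
Sort by: salary (descending)

Filtered records (7):
  Grace Wilson, age 61, salary $147000
  Alice Anderson, age 62, salary $141000
  Frank Anderson, age 53, salary $119000
  Tina Moore, age 65, salary $111000
  Mia Smith, age 63, salary $82000
  Alice Moore, age 54, salary $79000
  Alice Smith, age 43, salary $56000

Highest salary: Grace Wilson ($147000)

Grace Wilson


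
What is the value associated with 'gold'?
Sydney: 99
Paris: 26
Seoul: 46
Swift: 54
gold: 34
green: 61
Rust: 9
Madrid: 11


Looking up key 'gold'
Value: 34

34


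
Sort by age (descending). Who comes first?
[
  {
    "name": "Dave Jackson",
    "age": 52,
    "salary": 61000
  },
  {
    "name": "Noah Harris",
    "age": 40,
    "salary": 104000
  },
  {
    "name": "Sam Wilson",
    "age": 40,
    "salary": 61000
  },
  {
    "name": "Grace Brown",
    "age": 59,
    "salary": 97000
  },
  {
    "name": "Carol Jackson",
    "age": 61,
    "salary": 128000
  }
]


Sort by: age (descending)

Sorted order:
  1. Carol Jackson (age = 61)
  2. Grace Brown (age = 59)
  3. Dave Jackson (age = 52)
  4. Noah Harris (age = 40)
  5. Sam Wilson (age = 40)

First: Carol Jackson

Carol Jackson


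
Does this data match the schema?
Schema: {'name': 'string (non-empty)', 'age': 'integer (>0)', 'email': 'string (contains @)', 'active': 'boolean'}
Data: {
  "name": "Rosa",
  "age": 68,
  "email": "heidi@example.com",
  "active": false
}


Validating each field against schema:
  name: OK (non-empty string)
  age: OK (positive integer)
  email: OK (string with @)
  active: OK (boolean)

Result: VALID

VALID


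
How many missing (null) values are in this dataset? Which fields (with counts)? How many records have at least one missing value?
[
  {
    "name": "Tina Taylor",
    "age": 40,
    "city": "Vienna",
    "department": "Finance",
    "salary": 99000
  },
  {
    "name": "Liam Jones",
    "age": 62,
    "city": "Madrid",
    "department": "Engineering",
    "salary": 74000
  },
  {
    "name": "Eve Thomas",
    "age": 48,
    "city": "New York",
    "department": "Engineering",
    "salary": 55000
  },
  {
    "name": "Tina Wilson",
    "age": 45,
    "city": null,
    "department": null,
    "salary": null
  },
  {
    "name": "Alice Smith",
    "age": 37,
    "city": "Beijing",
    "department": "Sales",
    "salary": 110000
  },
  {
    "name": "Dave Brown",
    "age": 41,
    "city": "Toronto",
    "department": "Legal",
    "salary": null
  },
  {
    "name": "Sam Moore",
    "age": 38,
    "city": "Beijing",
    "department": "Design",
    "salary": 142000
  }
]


Checking for missing (null) values in 7 records:

  Tina Taylor: complete
  Liam Jones: complete
  Eve Thomas: complete
  Tina Wilson: city, department, salary
  Alice Smith: complete
  Dave Brown: salary
  Sam Moore: complete

Per field:
  name: 0 missing
  age: 0 missing
  city: 1 missing
  department: 1 missing
  salary: 2 missing

Total missing values: 4
Records with any missing: 2

4 missing values (city: 1, department: 1, salary: 2); 2 incomplete records


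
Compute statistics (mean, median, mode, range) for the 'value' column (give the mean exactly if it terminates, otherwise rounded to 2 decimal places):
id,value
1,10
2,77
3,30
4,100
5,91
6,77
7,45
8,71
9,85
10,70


Data: [10, 77, 30, 100, 91, 77, 45, 71, 85, 70]
Count: 10
Sum: 656
Mean: 656/10 = 65.6
Sorted: [10, 30, 45, 70, 71, 77, 77, 85, 91, 100]
Median: 74.0
Mode: 77 (2 times)
Range: 100 - 10 = 90
Min: 10, Max: 100

mean=65.6, median=74.0, mode=77, range=90


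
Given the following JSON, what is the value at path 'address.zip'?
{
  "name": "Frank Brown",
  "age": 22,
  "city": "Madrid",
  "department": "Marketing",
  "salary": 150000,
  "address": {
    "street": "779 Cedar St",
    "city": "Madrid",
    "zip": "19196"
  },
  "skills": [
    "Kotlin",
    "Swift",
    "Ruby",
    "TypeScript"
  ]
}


Query: address.zip
Path: address -> zip
Value: 19196

19196


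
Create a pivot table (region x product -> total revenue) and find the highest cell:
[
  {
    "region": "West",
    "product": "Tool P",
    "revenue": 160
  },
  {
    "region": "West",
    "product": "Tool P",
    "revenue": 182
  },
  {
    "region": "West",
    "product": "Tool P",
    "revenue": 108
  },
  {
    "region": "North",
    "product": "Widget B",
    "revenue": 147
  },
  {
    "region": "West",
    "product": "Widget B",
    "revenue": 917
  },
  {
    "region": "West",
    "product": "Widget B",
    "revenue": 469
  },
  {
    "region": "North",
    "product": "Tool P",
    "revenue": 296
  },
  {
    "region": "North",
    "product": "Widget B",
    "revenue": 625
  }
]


Pivot: region (rows) x product (columns) -> total revenue

     Tool P        Widget B    
North          296           772  
West           450          1386  

Highest: West / Widget B = $1386

West / Widget B = $1386


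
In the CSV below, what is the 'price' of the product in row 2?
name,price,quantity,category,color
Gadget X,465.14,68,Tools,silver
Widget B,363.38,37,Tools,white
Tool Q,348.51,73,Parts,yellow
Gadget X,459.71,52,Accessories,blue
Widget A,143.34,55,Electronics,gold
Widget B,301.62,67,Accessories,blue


Query: Row 2 ('Widget B'), column 'price'
Value: 363.38

363.38


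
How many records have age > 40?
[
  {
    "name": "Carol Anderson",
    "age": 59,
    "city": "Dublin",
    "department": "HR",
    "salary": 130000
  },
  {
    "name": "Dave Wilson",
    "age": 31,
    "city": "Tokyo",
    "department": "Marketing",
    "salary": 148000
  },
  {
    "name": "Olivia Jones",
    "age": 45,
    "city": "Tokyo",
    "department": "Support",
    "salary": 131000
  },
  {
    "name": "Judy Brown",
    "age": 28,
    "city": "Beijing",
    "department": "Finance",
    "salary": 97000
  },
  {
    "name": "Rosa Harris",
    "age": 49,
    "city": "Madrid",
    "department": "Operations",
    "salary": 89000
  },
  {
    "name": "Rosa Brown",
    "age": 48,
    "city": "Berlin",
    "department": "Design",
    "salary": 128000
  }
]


Data: 6 records
Condition: age > 40

Checking each record:
  Carol Anderson: 59 MATCH
  Dave Wilson: 31
  Olivia Jones: 45 MATCH
  Judy Brown: 28
  Rosa Harris: 49 MATCH
  Rosa Brown: 48 MATCH

Count: 4

4


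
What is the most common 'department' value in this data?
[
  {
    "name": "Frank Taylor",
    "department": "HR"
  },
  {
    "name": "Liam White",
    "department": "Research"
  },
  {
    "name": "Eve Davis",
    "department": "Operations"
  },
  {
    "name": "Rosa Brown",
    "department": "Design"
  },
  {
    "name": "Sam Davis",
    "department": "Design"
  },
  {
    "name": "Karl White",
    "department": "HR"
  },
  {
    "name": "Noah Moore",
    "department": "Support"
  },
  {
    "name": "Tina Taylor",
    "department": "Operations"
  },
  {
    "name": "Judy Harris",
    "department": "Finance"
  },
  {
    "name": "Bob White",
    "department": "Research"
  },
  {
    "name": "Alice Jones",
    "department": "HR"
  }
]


Counting 'department' values across 11 records:

  HR: 3 ###
  Research: 2 ##
  Operations: 2 ##
  Design: 2 ##
  Support: 1 #
  Finance: 1 #

Most common: HR (3 times)

HR (3 times)


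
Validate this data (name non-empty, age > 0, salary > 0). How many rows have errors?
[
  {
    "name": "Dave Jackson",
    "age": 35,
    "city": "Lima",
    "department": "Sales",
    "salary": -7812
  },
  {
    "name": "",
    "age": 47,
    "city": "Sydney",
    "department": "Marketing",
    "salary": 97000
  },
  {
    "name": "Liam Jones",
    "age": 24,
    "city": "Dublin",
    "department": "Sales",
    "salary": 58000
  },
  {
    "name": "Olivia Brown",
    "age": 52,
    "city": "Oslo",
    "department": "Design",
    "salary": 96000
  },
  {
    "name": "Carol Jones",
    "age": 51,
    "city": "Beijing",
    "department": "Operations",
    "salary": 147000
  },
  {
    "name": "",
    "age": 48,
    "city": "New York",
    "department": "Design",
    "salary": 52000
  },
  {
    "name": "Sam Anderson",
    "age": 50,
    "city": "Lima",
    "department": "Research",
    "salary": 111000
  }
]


Validating 7 records:
Rules: name non-empty, age > 0, salary > 0

  Row 1 (Dave Jackson): negative salary: -7812
  Row 2 (???): empty name
  Row 3 (Liam Jones): OK
  Row 4 (Olivia Brown): OK
  Row 5 (Carol Jones): OK
  Row 6 (???): empty name
  Row 7 (Sam Anderson): OK

Total errors: 3

3 errors


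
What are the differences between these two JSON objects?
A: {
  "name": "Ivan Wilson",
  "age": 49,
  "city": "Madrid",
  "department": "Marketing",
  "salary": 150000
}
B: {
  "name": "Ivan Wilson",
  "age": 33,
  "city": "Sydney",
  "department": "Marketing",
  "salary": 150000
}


Comparing each field (in key order):
  name: same
  age: DIFFERENT
  city: DIFFERENT
  department: same
  salary: same
Differences:
  age: 49 -> 33
  city: Madrid -> Sydney

2 field(s) changed

2 changes: age, city


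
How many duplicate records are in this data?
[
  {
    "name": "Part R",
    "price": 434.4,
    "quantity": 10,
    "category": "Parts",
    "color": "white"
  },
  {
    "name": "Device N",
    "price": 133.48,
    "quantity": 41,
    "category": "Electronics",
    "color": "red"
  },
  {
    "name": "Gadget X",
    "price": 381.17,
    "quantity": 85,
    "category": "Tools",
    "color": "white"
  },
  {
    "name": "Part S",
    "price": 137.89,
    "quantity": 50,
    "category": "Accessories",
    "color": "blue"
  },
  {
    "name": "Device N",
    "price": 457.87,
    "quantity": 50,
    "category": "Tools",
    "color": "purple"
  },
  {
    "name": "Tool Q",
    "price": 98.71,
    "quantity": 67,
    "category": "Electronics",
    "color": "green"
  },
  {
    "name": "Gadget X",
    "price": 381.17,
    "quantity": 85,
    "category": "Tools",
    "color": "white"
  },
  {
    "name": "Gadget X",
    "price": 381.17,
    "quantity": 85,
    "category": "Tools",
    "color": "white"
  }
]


Checking 8 records for duplicates:

  Row 1: Part R ($434.4, qty 10)
  Row 2: Device N ($133.48, qty 41)
  Row 3: Gadget X ($381.17, qty 85)
  Row 4: Part S ($137.89, qty 50)
  Row 5: Device N ($457.87, qty 50)
  Row 6: Tool Q ($98.71, qty 67)
  Row 7: Gadget X ($381.17, qty 85) <-- DUPLICATE
  Row 8: Gadget X ($381.17, qty 85) <-- DUPLICATE

Duplicates found: 2
Unique records: 6

2 duplicates, 6 unique


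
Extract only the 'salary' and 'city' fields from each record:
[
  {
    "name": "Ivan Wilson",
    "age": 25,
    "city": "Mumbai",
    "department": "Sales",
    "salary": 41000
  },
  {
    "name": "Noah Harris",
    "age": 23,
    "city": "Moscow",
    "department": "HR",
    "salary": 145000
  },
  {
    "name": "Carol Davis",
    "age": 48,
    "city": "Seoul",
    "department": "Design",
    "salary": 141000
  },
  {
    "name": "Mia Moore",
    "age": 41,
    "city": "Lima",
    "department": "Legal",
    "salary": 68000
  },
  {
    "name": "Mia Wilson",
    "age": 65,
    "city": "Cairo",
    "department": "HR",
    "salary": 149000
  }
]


Original: 5 records with fields: name, age, city, department, salary
Keep: ['salary', 'city']
Drop: ['name', 'age', 'department']
Result: 5 records, 2 fields each

[
  {
    "salary": 41000,
    "city": "Mumbai"
  },
  {
    "salary": 145000,
    "city": "Moscow"
  },
  {
    "salary": 141000,
    "city": "Seoul"
  },
  {
    "salary": 68000,
    "city": "Lima"
  },
  {
    "salary": 149000,
    "city": "Cairo"
  }
]


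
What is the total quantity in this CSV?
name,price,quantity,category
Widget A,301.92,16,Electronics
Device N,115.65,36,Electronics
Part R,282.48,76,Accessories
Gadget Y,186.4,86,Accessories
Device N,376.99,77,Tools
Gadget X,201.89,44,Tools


Computing total quantity:
Values: [16, 36, 76, 86, 77, 44]
Sum = 335

335


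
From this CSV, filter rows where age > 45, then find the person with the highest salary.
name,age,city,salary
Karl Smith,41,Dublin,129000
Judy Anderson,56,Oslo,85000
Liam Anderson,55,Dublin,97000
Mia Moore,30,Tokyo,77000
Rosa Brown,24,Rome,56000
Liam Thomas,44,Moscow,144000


Filter: age > 45
Sort by: salary (descending)

Filtered records (2):
  Liam Anderson, age 55, salary $97000
  Judy Anderson, age 56, salary $85000

Highest salary: Liam Anderson ($97000)

Liam Anderson


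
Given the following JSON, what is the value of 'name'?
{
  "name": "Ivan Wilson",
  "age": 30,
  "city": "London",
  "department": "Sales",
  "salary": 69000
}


Looking up field 'name'
Value: Ivan Wilson

Ivan Wilson


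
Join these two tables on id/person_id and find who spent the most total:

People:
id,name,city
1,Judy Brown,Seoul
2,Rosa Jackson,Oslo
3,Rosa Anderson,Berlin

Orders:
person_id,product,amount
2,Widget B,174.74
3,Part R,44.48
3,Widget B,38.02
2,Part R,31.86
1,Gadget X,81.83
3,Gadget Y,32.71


Join on: people.id = orders.person_id

Joined rows:
  Rosa Jackson (Oslo) bought Widget B for $174.74
  Rosa Anderson (Berlin) bought Part R for $44.48
  Rosa Anderson (Berlin) bought Widget B for $38.02
  Rosa Jackson (Oslo) bought Part R for $31.86
  Judy Brown (Seoul) bought Gadget X for $81.83
  Rosa Anderson (Berlin) bought Gadget Y for $32.71

Total per person:
  Rosa Jackson: $206.60
  Rosa Anderson: $115.21
  Judy Brown: $81.83

Top spender: Rosa Jackson ($206.60)

Rosa Jackson ($206.60)


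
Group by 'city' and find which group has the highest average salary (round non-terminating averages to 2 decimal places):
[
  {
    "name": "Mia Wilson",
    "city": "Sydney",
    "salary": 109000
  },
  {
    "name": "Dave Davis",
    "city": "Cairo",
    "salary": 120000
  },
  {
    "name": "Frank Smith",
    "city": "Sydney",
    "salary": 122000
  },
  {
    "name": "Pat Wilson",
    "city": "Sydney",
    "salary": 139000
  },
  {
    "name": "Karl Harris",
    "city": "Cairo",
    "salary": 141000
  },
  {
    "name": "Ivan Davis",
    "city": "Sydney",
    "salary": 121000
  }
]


Group by: city

Groups:
  Cairo: 2 people, avg salary = 261000/2 = $130500
  Sydney: 4 people, avg salary = 491000/4 = $122750

Highest average salary: Cairo ($130500)

Cairo ($130500)


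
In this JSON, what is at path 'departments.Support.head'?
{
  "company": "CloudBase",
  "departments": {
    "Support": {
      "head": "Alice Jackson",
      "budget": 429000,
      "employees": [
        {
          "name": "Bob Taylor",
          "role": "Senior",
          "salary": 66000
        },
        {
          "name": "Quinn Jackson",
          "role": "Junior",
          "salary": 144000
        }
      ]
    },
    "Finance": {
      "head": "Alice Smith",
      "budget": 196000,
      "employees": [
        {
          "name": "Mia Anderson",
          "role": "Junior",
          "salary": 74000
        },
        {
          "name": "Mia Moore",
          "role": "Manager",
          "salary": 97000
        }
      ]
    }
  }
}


Path: departments.Support.head

Navigate:
  -> departments
  -> Support
  -> head = 'Alice Jackson'

Alice Jackson


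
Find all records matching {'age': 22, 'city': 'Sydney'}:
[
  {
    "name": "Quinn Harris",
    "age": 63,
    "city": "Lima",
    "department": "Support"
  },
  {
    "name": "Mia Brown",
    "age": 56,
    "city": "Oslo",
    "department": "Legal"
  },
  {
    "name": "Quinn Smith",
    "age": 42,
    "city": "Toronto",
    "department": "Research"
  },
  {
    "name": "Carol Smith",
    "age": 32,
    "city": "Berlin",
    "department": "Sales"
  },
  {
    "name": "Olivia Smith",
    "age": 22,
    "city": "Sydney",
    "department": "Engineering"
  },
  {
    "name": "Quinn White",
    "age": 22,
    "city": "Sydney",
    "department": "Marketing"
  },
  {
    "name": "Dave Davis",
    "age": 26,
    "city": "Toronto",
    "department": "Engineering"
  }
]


Search criteria: {'age': 22, 'city': 'Sydney'}

Checking 7 records:
  Quinn Harris: {age: 63, city: Lima}
  Mia Brown: {age: 56, city: Oslo}
  Quinn Smith: {age: 42, city: Toronto}
  Carol Smith: {age: 32, city: Berlin}
  Olivia Smith: {age: 22, city: Sydney} <-- MATCH
  Quinn White: {age: 22, city: Sydney} <-- MATCH
  Dave Davis: {age: 26, city: Toronto}

Matches: ["Olivia Smith", "Quinn White"]

["Olivia Smith", "Quinn White"]


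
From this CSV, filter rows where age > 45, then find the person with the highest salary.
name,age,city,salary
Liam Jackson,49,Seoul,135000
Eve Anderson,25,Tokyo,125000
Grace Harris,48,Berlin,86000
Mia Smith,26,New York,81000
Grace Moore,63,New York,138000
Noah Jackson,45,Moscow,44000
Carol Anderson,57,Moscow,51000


Filter: age > 45
Sort by: salary (descending)

Filtered records (4):
  Grace Moore, age 63, salary $138000
  Liam Jackson, age 49, salary $135000
  Grace Harris, age 48, salary $86000
  Carol Anderson, age 57, salary $51000

Highest salary: Grace Moore ($138000)

Grace Moore


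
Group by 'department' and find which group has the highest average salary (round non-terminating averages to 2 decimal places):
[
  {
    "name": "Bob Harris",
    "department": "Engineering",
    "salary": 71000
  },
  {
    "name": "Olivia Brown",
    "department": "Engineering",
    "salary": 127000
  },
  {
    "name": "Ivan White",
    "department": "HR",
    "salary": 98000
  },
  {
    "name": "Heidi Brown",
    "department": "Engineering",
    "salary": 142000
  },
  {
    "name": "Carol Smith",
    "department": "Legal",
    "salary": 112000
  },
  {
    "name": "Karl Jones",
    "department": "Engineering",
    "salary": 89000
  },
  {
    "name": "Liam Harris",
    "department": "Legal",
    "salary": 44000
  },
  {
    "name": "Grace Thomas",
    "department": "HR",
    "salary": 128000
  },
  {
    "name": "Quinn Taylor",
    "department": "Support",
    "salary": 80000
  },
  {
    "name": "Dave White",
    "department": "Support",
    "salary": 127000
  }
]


Group by: department

Groups:
  Engineering: 4 people, avg salary = 429000/4 = $107250
  HR: 2 people, avg salary = 226000/2 = $113000
  Legal: 2 people, avg salary = 156000/2 = $78000
  Support: 2 people, avg salary = 207000/2 = $103500

Highest average salary: HR ($113000)

HR ($113000)


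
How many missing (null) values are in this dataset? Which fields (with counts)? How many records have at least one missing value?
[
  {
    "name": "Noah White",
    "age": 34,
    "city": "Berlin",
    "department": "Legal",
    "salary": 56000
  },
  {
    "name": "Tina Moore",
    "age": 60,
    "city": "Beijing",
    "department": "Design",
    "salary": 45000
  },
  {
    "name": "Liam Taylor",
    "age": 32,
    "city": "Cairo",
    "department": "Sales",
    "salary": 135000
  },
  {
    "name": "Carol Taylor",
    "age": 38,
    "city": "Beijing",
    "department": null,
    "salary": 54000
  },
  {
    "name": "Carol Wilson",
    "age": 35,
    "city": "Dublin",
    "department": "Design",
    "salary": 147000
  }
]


Checking for missing (null) values in 5 records:

  Noah White: complete
  Tina Moore: complete
  Liam Taylor: complete
  Carol Taylor: department
  Carol Wilson: complete

Per field:
  name: 0 missing
  age: 0 missing
  city: 0 missing
  department: 1 missing
  salary: 0 missing

Total missing values: 1
Records with any missing: 1

1 missing values (department: 1); 1 incomplete records


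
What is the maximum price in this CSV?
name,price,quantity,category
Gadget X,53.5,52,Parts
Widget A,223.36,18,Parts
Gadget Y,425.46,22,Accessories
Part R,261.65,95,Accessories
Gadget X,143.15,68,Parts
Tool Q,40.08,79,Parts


Computing maximum price:
Values: [53.5, 223.36, 425.46, 261.65, 143.15, 40.08]
Max = 425.46

425.46


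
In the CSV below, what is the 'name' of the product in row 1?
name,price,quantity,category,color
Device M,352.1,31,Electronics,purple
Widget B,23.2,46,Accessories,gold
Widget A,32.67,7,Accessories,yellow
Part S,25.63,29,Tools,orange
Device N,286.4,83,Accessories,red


Query: Row 1 ('Device M'), column 'name'
Value: Device M

Device M


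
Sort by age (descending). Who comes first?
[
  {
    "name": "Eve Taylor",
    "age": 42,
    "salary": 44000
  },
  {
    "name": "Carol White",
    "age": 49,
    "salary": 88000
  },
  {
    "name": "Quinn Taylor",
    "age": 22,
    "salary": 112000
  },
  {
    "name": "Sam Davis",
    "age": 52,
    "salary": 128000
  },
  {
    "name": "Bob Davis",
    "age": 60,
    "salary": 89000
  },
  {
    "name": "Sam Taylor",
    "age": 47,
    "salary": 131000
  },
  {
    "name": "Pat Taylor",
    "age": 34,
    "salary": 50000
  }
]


Sort by: age (descending)

Sorted order:
  1. Bob Davis (age = 60)
  2. Sam Davis (age = 52)
  3. Carol White (age = 49)
  4. Sam Taylor (age = 47)
  5. Eve Taylor (age = 42)
  6. Pat Taylor (age = 34)
  7. Quinn Taylor (age = 22)

First: Bob Davis

Bob Davis


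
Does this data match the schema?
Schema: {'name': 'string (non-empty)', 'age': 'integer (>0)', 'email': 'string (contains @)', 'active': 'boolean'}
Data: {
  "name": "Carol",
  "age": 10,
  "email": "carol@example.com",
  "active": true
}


Validating each field against schema:
  name: OK (non-empty string)
  age: OK (positive integer)
  email: OK (string with @)
  active: OK (boolean)

Result: VALID

VALID


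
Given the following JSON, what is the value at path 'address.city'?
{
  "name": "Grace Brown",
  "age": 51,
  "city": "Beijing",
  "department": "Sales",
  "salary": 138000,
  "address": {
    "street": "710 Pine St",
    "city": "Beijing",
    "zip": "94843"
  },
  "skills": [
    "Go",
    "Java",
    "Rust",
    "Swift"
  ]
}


Query: address.city
Path: address -> city
Value: Beijing

Beijing


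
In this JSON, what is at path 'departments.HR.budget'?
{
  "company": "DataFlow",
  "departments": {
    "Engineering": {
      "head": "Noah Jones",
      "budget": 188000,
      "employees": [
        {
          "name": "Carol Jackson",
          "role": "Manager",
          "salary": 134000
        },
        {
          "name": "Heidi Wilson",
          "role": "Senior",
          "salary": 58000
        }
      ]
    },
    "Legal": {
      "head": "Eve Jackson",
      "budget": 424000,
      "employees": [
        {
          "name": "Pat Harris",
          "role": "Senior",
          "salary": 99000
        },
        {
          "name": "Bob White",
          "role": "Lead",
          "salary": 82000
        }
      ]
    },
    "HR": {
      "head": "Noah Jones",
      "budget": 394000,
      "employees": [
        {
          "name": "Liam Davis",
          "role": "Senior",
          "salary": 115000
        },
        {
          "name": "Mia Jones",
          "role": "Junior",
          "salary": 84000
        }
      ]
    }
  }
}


Path: departments.HR.budget

Navigate:
  -> departments
  -> HR
  -> budget = 394000

394000


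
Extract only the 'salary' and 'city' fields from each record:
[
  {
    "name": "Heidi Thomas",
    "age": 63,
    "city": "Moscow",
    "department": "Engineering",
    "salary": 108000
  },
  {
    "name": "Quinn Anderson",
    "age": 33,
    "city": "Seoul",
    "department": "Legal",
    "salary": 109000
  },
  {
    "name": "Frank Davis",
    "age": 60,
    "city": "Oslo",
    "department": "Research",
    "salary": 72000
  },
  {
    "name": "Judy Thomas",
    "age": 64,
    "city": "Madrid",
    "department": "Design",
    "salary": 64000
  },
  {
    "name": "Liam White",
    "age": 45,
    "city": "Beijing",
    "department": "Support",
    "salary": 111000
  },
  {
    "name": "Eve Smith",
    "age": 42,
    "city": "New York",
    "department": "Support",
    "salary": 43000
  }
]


Original: 6 records with fields: name, age, city, department, salary
Keep: ['salary', 'city']
Drop: ['name', 'age', 'department']
Result: 6 records, 2 fields each

[
  {
    "salary": 108000,
    "city": "Moscow"
  },
  {
    "salary": 109000,
    "city": "Seoul"
  },
  {
    "salary": 72000,
    "city": "Oslo"
  },
  {
    "salary": 64000,
    "city": "Madrid"
  },
  {
    "salary": 111000,
    "city": "Beijing"
  },
  {
    "salary": 43000,
    "city": "New York"
  }
]


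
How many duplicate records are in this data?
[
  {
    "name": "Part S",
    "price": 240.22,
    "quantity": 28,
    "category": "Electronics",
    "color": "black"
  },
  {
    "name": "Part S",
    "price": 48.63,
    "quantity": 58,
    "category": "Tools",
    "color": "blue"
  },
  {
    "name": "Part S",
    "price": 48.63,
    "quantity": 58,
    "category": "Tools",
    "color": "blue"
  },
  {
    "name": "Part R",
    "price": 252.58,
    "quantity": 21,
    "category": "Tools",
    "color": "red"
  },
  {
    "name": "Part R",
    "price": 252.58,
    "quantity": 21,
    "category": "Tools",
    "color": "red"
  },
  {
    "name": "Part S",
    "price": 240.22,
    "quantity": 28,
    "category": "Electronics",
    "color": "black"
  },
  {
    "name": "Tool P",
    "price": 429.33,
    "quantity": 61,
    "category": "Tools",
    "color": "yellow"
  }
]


Checking 7 records for duplicates:

  Row 1: Part S ($240.22, qty 28)
  Row 2: Part S ($48.63, qty 58)
  Row 3: Part S ($48.63, qty 58) <-- DUPLICATE
  Row 4: Part R ($252.58, qty 21)
  Row 5: Part R ($252.58, qty 21) <-- DUPLICATE
  Row 6: Part S ($240.22, qty 28) <-- DUPLICATE
  Row 7: Tool P ($429.33, qty 61)

Duplicates found: 3
Unique records: 4

3 duplicates, 4 unique


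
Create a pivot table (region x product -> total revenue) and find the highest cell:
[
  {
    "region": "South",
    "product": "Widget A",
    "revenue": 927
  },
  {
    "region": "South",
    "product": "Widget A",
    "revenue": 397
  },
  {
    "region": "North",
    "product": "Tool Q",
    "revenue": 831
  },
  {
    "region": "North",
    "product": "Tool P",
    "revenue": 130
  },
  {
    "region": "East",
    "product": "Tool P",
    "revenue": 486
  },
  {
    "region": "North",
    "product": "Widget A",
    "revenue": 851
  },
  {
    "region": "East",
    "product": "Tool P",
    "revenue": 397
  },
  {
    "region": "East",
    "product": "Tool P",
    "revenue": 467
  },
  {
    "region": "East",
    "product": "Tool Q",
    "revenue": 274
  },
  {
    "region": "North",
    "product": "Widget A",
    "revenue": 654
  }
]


Pivot: region (rows) x product (columns) -> total revenue

     Tool P        Tool Q        Widget A    
East          1350           274             0  
North          130           831          1505  
South            0             0          1324  

Highest: North / Widget A = $1505

North / Widget A = $1505


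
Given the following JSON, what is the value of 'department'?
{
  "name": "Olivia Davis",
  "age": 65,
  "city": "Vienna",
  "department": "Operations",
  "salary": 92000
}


Looking up field 'department'
Value: Operations

Operations


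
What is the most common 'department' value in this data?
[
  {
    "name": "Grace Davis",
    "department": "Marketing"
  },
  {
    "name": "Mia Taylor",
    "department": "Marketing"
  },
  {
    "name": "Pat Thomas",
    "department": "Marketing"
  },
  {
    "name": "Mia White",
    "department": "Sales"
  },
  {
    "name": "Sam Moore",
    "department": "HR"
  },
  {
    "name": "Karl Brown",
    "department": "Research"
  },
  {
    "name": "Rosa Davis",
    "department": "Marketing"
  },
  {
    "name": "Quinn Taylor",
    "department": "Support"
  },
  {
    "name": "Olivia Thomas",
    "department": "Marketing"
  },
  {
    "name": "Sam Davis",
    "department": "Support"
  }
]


Counting 'department' values across 10 records:

  Marketing: 5 #####
  Support: 2 ##
  Sales: 1 #
  HR: 1 #
  Research: 1 #

Most common: Marketing (5 times)

Marketing (5 times)


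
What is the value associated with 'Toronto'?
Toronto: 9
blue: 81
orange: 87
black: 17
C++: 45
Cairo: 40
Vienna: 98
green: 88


Looking up key 'Toronto'
Value: 9

9


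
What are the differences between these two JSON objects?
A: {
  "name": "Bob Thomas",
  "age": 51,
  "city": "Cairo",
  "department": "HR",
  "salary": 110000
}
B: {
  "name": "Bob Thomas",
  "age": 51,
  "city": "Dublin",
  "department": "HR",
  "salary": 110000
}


Comparing each field (in key order):
  name: same
  age: same
  city: DIFFERENT
  department: same
  salary: same
Differences:
  city: Cairo -> Dublin

1 field(s) changed

1 change: city


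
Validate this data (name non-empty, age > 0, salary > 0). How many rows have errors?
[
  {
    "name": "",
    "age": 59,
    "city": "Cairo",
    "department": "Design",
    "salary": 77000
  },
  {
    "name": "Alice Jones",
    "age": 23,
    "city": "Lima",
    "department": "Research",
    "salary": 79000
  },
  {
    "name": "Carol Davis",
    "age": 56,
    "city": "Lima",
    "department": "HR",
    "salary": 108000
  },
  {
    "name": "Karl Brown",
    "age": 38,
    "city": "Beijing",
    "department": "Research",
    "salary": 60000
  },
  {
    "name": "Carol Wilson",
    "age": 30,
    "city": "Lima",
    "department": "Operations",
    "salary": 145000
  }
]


Validating 5 records:
Rules: name non-empty, age > 0, salary > 0

  Row 1 (???): empty name
  Row 2 (Alice Jones): OK
  Row 3 (Carol Davis): OK
  Row 4 (Karl Brown): OK
  Row 5 (Carol Wilson): OK

Total errors: 1

1 errors
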